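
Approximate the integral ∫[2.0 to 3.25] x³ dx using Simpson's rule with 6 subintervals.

f(x) = x³
a = 2.0, b = 3.25, n = 6
h = (b - a)/n = 0.208333

Simpson's rule: (h/3)[f(x₀) + 4f(x₁) + 2f(x₂) + ... + f(xₙ)]

x_0 = 2.0000, f(x_0) = 8.000000, coefficient = 1
x_1 = 2.2083, f(x_1) = 10.769459, coefficient = 4
x_2 = 2.4167, f(x_2) = 14.114005, coefficient = 2
x_3 = 2.6250, f(x_3) = 18.087891, coefficient = 4
x_4 = 2.8333, f(x_4) = 22.745370, coefficient = 2
x_5 = 3.0417, f(x_5) = 28.140697, coefficient = 4
x_6 = 3.2500, f(x_6) = 34.328125, coefficient = 1

I ≈ (0.208333/3) × 344.039063 = 23.891602
Exact value: 23.891602
Error: 0.000000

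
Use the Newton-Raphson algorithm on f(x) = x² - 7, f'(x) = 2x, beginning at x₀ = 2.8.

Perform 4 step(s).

f(x) = x² - 7
f'(x) = 2x
x₀ = 2.8

Newton-Raphson formula: x_{n+1} = x_n - f(x_n)/f'(x_n)

Iteration 1:
  f(2.800000) = 0.840000
  f'(2.800000) = 5.600000
  x_1 = 2.800000 - 0.840000/5.600000 = 2.650000
Iteration 2:
  f(2.650000) = 0.022500
  f'(2.650000) = 5.300000
  x_2 = 2.650000 - 0.022500/5.300000 = 2.645755
Iteration 3:
  f(2.645755) = 0.000018
  f'(2.645755) = 5.291509
  x_3 = 2.645755 - 0.000018/5.291509 = 2.645751
Iteration 4:
  f(2.645751) = 0.000000
  f'(2.645751) = 5.291503
  x_4 = 2.645751 - 0.000000/5.291503 = 2.645751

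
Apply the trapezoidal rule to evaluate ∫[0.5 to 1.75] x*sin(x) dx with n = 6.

f(x) = x*sin(x)
a = 0.5, b = 1.75, n = 6
h = (b - a)/n = 0.208333

Trapezoidal rule: (h/2)[f(x₀) + 2f(x₁) + 2f(x₂) + ... + f(xₙ)]

x_0 = 0.5000, f(x_0) = 0.239713, coefficient = 1
x_1 = 0.7083, f(x_1) = 0.460820, coefficient = 2
x_2 = 0.9167, f(x_2) = 0.727446, coefficient = 2
x_3 = 1.1250, f(x_3) = 1.015051, coefficient = 2
x_4 = 1.3333, f(x_4) = 1.295917, coefficient = 2
x_5 = 1.5417, f(x_5) = 1.541013, coefficient = 2
x_6 = 1.7500, f(x_6) = 1.721975, coefficient = 1

I ≈ (0.208333/2) × 12.042182 = 1.254394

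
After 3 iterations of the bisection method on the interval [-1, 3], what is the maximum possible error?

Bisection error bound: |error| ≤ (b-a)/2^n
|error| ≤ (3 - (-1))/2^3 = 4/2^3
|error| ≤ 0.5000000000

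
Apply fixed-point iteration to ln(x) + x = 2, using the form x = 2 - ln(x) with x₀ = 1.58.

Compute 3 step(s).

Equation: ln(x) + x = 2
Fixed-point form: x = 2 - ln(x)
x₀ = 1.58

x_1 = g(1.580000) = 1.542575
x_2 = g(1.542575) = 1.566547
x_3 = g(1.566547) = 1.551126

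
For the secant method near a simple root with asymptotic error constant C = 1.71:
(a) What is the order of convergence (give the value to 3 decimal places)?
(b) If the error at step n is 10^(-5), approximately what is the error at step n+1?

(a) Secant method has superlinear convergence with order φ = (1+√5)/2 ≈ 1.618.
    This means |e_{n+1}| ≈ C|e_n|^1.618.

(b) With |e_n| = 10^(-5) and C = 1.71:
    |e_{n+1}| ≈ 1.71 × (10^(-5))^1.618 = 1.71 × 10^(-8.09)

(a) ≈ 1.618 (golden ratio); (b) |e_{n+1}| ≈ 1.389e-08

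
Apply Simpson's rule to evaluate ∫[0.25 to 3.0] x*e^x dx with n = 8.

f(x) = x*e^x
a = 0.25, b = 3.0, n = 8
h = (b - a)/n = 0.343750

Simpson's rule: (h/3)[f(x₀) + 4f(x₁) + 2f(x₂) + ... + f(xₙ)]

x_0 = 0.2500, f(x_0) = 0.321006, coefficient = 1
x_1 = 0.5938, f(x_1) = 1.075142, coefficient = 4
x_2 = 0.9375, f(x_2) = 2.393990, coefficient = 2
x_3 = 1.2812, f(x_3) = 4.613958, coefficient = 4
x_4 = 1.6250, f(x_4) = 8.252431, coefficient = 2
x_5 = 1.9688, f(x_5) = 14.099634, coefficient = 4
x_6 = 2.3125, f(x_6) = 23.355423, coefficient = 2
x_7 = 2.6562, f(x_7) = 37.832380, coefficient = 4
x_8 = 3.0000, f(x_8) = 60.256611, coefficient = 1

I ≈ (0.343750/3) × 359.065764 = 41.142952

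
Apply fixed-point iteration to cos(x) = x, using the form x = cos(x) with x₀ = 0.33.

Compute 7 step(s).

Equation: cos(x) = x
Fixed-point form: x = cos(x)
x₀ = 0.33

x_1 = g(0.330000) = 0.946042
x_2 = g(0.946042) = 0.584898
x_3 = g(0.584898) = 0.833769
x_4 = g(0.833769) = 0.672090
x_5 = g(0.672090) = 0.782522
x_6 = g(0.782522) = 0.709138
x_7 = g(0.709138) = 0.758924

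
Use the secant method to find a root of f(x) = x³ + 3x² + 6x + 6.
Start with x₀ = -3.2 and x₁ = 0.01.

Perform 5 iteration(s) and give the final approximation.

f(x) = x³ + 3x² + 6x + 6
x₀ = -3.2, x₁ = 0.01

Secant formula: x_{n+1} = x_n - f(x_n)(x_n - x_{n-1})/(f(x_n) - f(x_{n-1}))

Iteration 1:
  f(-3.200000) = -15.248000
  f(0.010000) = 6.060301
  x_2 = 0.010000 - 6.060301×(0.010000 - (-3.200000))/(6.060301 - (-15.248000))
       = -0.902957
Iteration 2:
  f(0.010000) = 6.060301
  f(-0.902957) = 2.292042
  x_3 = -0.902957 - 2.292042×(-0.902957 - 0.010000)/(2.292042 - 6.060301)
       = -1.458263
Iteration 3:
  f(-0.902957) = 2.292042
  f(-1.458263) = 0.528973
  x_4 = -1.458263 - 0.528973×(-1.458263 - (-0.902957))/(0.528973 - 2.292042)
       = -1.624871
Iteration 4:
  f(-1.458263) = 0.528973
  f(-1.624871) = -0.118604
  x_5 = -1.624871 - (-0.118604)×(-1.624871 - (-1.458263))/(-0.118604 - 0.528973)
       = -1.594357
Iteration 5:
  f(-1.624871) = -0.118604
  f(-1.594357) = 0.006966
  x_6 = -1.594357 - 0.006966×(-1.594357 - (-1.624871))/(0.006966 - (-0.118604))
       = -1.596050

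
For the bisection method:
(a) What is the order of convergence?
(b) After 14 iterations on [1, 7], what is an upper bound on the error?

(a) Bisection has linear (order 1) convergence; the error is halved each step.

(b) Error bound = (b-a)/2^n = (7 - 1)/2^{14}
    = 6/2^{14}

(a) 1 (linear); (b) error ≤ 3.66e-04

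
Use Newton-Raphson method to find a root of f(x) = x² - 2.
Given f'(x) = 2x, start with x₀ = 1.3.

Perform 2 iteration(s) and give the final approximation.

f(x) = x² - 2
f'(x) = 2x
x₀ = 1.3

Newton-Raphson formula: x_{n+1} = x_n - f(x_n)/f'(x_n)

Iteration 1:
  f(1.300000) = -0.310000
  f'(1.300000) = 2.600000
  x_1 = 1.300000 - (-0.310000)/2.600000 = 1.419231
Iteration 2:
  f(1.419231) = 0.014216
  f'(1.419231) = 2.838462
  x_2 = 1.419231 - 0.014216/2.838462 = 1.414222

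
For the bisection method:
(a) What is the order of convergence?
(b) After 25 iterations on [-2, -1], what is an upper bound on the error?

(a) Bisection has linear (order 1) convergence; the error is halved each step.

(b) Error bound = (b-a)/2^n = (-1 - (-2))/2^{25}
    = 1/2^{25}

(a) 1 (linear); (b) error ≤ 2.98e-08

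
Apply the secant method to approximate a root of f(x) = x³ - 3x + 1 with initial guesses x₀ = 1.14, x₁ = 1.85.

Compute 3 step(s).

f(x) = x³ - 3x + 1
x₀ = 1.14, x₁ = 1.85

Secant formula: x_{n+1} = x_n - f(x_n)(x_n - x_{n-1})/(f(x_n) - f(x_{n-1}))

Iteration 1:
  f(1.140000) = -0.938456
  f(1.850000) = 1.781625
  x_2 = 1.850000 - 1.781625×(1.850000 - 1.140000)/(1.781625 - (-0.938456))
       = 1.384957
Iteration 2:
  f(1.850000) = 1.781625
  f(1.384957) = -0.498376
  x_3 = 1.384957 - (-0.498376)×(1.384957 - 1.850000)/(-0.498376 - 1.781625)
       = 1.486609
Iteration 3:
  f(1.384957) = -0.498376
  f(1.486609) = -0.174411
  x_4 = 1.486609 - (-0.174411)×(1.486609 - 1.384957)/(-0.174411 - (-0.498376))
       = 1.541335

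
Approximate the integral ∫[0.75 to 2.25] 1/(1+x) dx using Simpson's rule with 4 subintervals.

f(x) = 1/(1+x)
a = 0.75, b = 2.25, n = 4
h = (b - a)/n = 0.375000

Simpson's rule: (h/3)[f(x₀) + 4f(x₁) + 2f(x₂) + ... + f(xₙ)]

x_0 = 0.7500, f(x_0) = 0.571429, coefficient = 1
x_1 = 1.1250, f(x_1) = 0.470588, coefficient = 4
x_2 = 1.5000, f(x_2) = 0.400000, coefficient = 2
x_3 = 1.8750, f(x_3) = 0.347826, coefficient = 4
x_4 = 2.2500, f(x_4) = 0.307692, coefficient = 1

I ≈ (0.375000/3) × 4.952778 = 0.619097
Exact value: 0.619039
Error: 0.000058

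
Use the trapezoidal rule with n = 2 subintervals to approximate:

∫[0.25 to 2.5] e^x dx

f(x) = e^x
a = 0.25, b = 2.5, n = 2
h = (b - a)/n = 1.125000

Trapezoidal rule: (h/2)[f(x₀) + 2f(x₁) + 2f(x₂) + ... + f(xₙ)]

x_0 = 0.2500, f(x_0) = 1.284025, coefficient = 1
x_1 = 1.3750, f(x_1) = 3.955077, coefficient = 2
x_2 = 2.5000, f(x_2) = 12.182494, coefficient = 1

I ≈ (1.125000/2) × 21.376673 = 12.024378
Exact value: 10.898469
Error: 1.125910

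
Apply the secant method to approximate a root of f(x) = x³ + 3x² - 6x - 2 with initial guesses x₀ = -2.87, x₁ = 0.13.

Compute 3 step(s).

f(x) = x³ + 3x² - 6x - 2
x₀ = -2.87, x₁ = 0.13

Secant formula: x_{n+1} = x_n - f(x_n)(x_n - x_{n-1})/(f(x_n) - f(x_{n-1}))

Iteration 1:
  f(-2.870000) = 16.290797
  f(0.130000) = -2.727103
  x_2 = 0.130000 - (-2.727103)×(0.130000 - (-2.870000))/(-2.727103 - 16.290797)
       = -0.300190
Iteration 2:
  f(0.130000) = -2.727103
  f(-0.300190) = 0.044430
  x_3 = -0.300190 - 0.044430×(-0.300190 - 0.130000)/(0.044430 - (-2.727103))
       = -0.293294
Iteration 3:
  f(-0.300190) = 0.044430
  f(-0.293294) = -0.007405
  x_4 = -0.293294 - (-0.007405)×(-0.293294 - (-0.300190))/(-0.007405 - 0.044430)
       = -0.294279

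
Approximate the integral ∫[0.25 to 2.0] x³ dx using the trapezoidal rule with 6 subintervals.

f(x) = x³
a = 0.25, b = 2.0, n = 6
h = (b - a)/n = 0.291667

Trapezoidal rule: (h/2)[f(x₀) + 2f(x₁) + 2f(x₂) + ... + f(xₙ)]

x_0 = 0.2500, f(x_0) = 0.015625, coefficient = 1
x_1 = 0.5417, f(x_1) = 0.158927, coefficient = 2
x_2 = 0.8333, f(x_2) = 0.578704, coefficient = 2
x_3 = 1.1250, f(x_3) = 1.423828, coefficient = 2
x_4 = 1.4167, f(x_4) = 2.843171, coefficient = 2
x_5 = 1.7083, f(x_5) = 4.985605, coefficient = 2
x_6 = 2.0000, f(x_6) = 8.000000, coefficient = 1

I ≈ (0.291667/2) × 27.996094 = 4.082764
Exact value: 3.999023
Error: 0.083740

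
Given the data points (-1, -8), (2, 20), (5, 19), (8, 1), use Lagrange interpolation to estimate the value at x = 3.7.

Lagrange interpolation formula:
P(x) = Σ yᵢ × Lᵢ(x)
where Lᵢ(x) = Π_{j≠i} (x - xⱼ)/(xᵢ - xⱼ)

L_0(3.7) = (3.7 - 2)/(-1 - 2) × (3.7 - 5)/(-1 - 5) × (3.7 - 8)/(-1 - 8) = -0.058660
L_1(3.7) = (3.7 - (-1))/(2 - (-1)) × (3.7 - 5)/(2 - 5) × (3.7 - 8)/(2 - 8) = 0.486537
L_2(3.7) = (3.7 - (-1))/(5 - (-1)) × (3.7 - 2)/(5 - 2) × (3.7 - 8)/(5 - 8) = 0.636241
L_3(3.7) = (3.7 - (-1))/(8 - (-1)) × (3.7 - 2)/(8 - 2) × (3.7 - 5)/(8 - 5) = -0.064117

P(3.7) = (-8)×L_0(3.7) + 20×L_1(3.7) + 19×L_2(3.7) + 1×L_3(3.7)
P(3.7) = 22.224481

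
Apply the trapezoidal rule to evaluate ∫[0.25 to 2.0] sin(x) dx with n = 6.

f(x) = sin(x)
a = 0.25, b = 2.0, n = 6
h = (b - a)/n = 0.291667

Trapezoidal rule: (h/2)[f(x₀) + 2f(x₁) + 2f(x₂) + ... + f(xₙ)]

x_0 = 0.2500, f(x_0) = 0.247404, coefficient = 1
x_1 = 0.5417, f(x_1) = 0.515565, coefficient = 2
x_2 = 0.8333, f(x_2) = 0.740177, coefficient = 2
x_3 = 1.1250, f(x_3) = 0.902268, coefficient = 2
x_4 = 1.4167, f(x_4) = 0.988146, coefficient = 2
x_5 = 1.7083, f(x_5) = 0.990557, coefficient = 2
x_6 = 2.0000, f(x_6) = 0.909297, coefficient = 1

I ≈ (0.291667/2) × 9.430124 = 1.375226
Exact value: 1.385059
Error: 0.009833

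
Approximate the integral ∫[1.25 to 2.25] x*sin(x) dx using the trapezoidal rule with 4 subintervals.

f(x) = x*sin(x)
a = 1.25, b = 2.25, n = 4
h = (b - a)/n = 0.250000

Trapezoidal rule: (h/2)[f(x₀) + 2f(x₁) + 2f(x₂) + ... + f(xₙ)]

x_0 = 1.2500, f(x_0) = 1.186231, coefficient = 1
x_1 = 1.5000, f(x_1) = 1.496242, coefficient = 2
x_2 = 1.7500, f(x_2) = 1.721975, coefficient = 2
x_3 = 2.0000, f(x_3) = 1.818595, coefficient = 2
x_4 = 2.2500, f(x_4) = 1.750665, coefficient = 1

I ≈ (0.250000/2) × 13.010521 = 1.626315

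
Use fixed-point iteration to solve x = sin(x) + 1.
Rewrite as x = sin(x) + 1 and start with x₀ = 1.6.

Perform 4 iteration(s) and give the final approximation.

Equation: x = sin(x) + 1
Fixed-point form: x = sin(x) + 1
x₀ = 1.6

x_1 = g(1.600000) = 1.999574
x_2 = g(1.999574) = 1.909475
x_3 = g(1.909475) = 1.943195
x_4 = g(1.943195) = 1.931457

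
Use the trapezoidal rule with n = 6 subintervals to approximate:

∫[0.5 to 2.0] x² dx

f(x) = x²
a = 0.5, b = 2.0, n = 6
h = (b - a)/n = 0.250000

Trapezoidal rule: (h/2)[f(x₀) + 2f(x₁) + 2f(x₂) + ... + f(xₙ)]

x_0 = 0.5000, f(x_0) = 0.250000, coefficient = 1
x_1 = 0.7500, f(x_1) = 0.562500, coefficient = 2
x_2 = 1.0000, f(x_2) = 1.000000, coefficient = 2
x_3 = 1.2500, f(x_3) = 1.562500, coefficient = 2
x_4 = 1.5000, f(x_4) = 2.250000, coefficient = 2
x_5 = 1.7500, f(x_5) = 3.062500, coefficient = 2
x_6 = 2.0000, f(x_6) = 4.000000, coefficient = 1

I ≈ (0.250000/2) × 21.125000 = 2.640625
Exact value: 2.625000
Error: 0.015625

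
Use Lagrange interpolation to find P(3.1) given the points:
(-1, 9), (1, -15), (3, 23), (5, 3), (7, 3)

Lagrange interpolation formula:
P(x) = Σ yᵢ × Lᵢ(x)
where Lᵢ(x) = Π_{j≠i} (x - xⱼ)/(xᵢ - xⱼ)

L_0(3.1) = (3.1 - 1)/(-1 - 1) × (3.1 - 3)/(-1 - 3) × (3.1 - 5)/(-1 - 5) × (3.1 - 7)/(-1 - 7) = 0.004052
L_1(3.1) = (3.1 - (-1))/(1 - (-1)) × (3.1 - 3)/(1 - 3) × (3.1 - 5)/(1 - 5) × (3.1 - 7)/(1 - 7) = -0.031647
L_2(3.1) = (3.1 - (-1))/(3 - (-1)) × (3.1 - 1)/(3 - 1) × (3.1 - 5)/(3 - 5) × (3.1 - 7)/(3 - 7) = 0.996877
L_3(3.1) = (3.1 - (-1))/(5 - (-1)) × (3.1 - 1)/(5 - 1) × (3.1 - 3)/(5 - 3) × (3.1 - 7)/(5 - 7) = 0.034978
L_4(3.1) = (3.1 - (-1))/(7 - (-1)) × (3.1 - 1)/(7 - 1) × (3.1 - 3)/(7 - 3) × (3.1 - 5)/(7 - 5) = -0.004260

P(3.1) = 9×L_0(3.1) + (-15)×L_1(3.1) + 23×L_2(3.1) + 3×L_3(3.1) + 3×L_4(3.1)
P(3.1) = 23.531489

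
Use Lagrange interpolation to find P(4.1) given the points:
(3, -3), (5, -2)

Lagrange interpolation formula:
P(x) = Σ yᵢ × Lᵢ(x)
where Lᵢ(x) = Π_{j≠i} (x - xⱼ)/(xᵢ - xⱼ)

L_0(4.1) = (4.1 - 5)/(3 - 5) = 0.450000
L_1(4.1) = (4.1 - 3)/(5 - 3) = 0.550000

P(4.1) = (-3)×L_0(4.1) + (-2)×L_1(4.1)
P(4.1) = -2.450000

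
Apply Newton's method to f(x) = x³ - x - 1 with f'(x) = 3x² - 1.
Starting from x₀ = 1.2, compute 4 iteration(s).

f(x) = x³ - x - 1
f'(x) = 3x² - 1
x₀ = 1.2

Newton-Raphson formula: x_{n+1} = x_n - f(x_n)/f'(x_n)

Iteration 1:
  f(1.200000) = -0.472000
  f'(1.200000) = 3.320000
  x_1 = 1.200000 - (-0.472000)/3.320000 = 1.342169
Iteration 2:
  f(1.342169) = 0.075636
  f'(1.342169) = 4.404250
  x_2 = 1.342169 - 0.075636/4.404250 = 1.324995
Iteration 3:
  f(1.324995) = 0.001182
  f'(1.324995) = 4.266837
  x_3 = 1.324995 - 0.001182/4.266837 = 1.324718
Iteration 4:
  f(1.324718) = 0.000000
  f'(1.324718) = 4.264634
  x_4 = 1.324718 - 0.000000/4.264634 = 1.324718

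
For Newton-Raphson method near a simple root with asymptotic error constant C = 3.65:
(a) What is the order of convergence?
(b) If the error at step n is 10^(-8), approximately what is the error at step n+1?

(a) Newton-Raphson has quadratic (order 2) convergence near simple roots.
    This means |e_{n+1}| ≈ C|e_n|².

(b) With |e_n| = 10^(-8) and C = 3.65:
    |e_{n+1}| ≈ 3.65 × (10^(-8))² = 3.65 × 10^(-16)

(a) 2 (quadratic); (b) |e_{n+1}| ≈ 3.650e-16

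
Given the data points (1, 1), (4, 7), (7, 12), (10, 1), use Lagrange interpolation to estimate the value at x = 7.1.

Lagrange interpolation formula:
P(x) = Σ yᵢ × Lᵢ(x)
where Lᵢ(x) = Π_{j≠i} (x - xⱼ)/(xᵢ - xⱼ)

L_0(7.1) = (7.1 - 4)/(1 - 4) × (7.1 - 7)/(1 - 7) × (7.1 - 10)/(1 - 10) = 0.005549
L_1(7.1) = (7.1 - 1)/(4 - 1) × (7.1 - 7)/(4 - 7) × (7.1 - 10)/(4 - 10) = -0.032759
L_2(7.1) = (7.1 - 1)/(7 - 1) × (7.1 - 4)/(7 - 4) × (7.1 - 10)/(7 - 10) = 1.015537
L_3(7.1) = (7.1 - 1)/(10 - 1) × (7.1 - 4)/(10 - 4) × (7.1 - 7)/(10 - 7) = 0.011673

P(7.1) = 1×L_0(7.1) + 7×L_1(7.1) + 12×L_2(7.1) + 1×L_3(7.1)
P(7.1) = 11.974352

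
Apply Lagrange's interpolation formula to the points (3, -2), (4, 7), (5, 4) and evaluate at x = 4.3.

Lagrange interpolation formula:
P(x) = Σ yᵢ × Lᵢ(x)
where Lᵢ(x) = Π_{j≠i} (x - xⱼ)/(xᵢ - xⱼ)

L_0(4.3) = (4.3 - 4)/(3 - 4) × (4.3 - 5)/(3 - 5) = -0.105000
L_1(4.3) = (4.3 - 3)/(4 - 3) × (4.3 - 5)/(4 - 5) = 0.910000
L_2(4.3) = (4.3 - 3)/(5 - 3) × (4.3 - 4)/(5 - 4) = 0.195000

P(4.3) = (-2)×L_0(4.3) + 7×L_1(4.3) + 4×L_2(4.3)
P(4.3) = 7.360000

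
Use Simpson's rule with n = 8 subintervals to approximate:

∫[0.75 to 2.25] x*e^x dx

f(x) = x*e^x
a = 0.75, b = 2.25, n = 8
h = (b - a)/n = 0.187500

Simpson's rule: (h/3)[f(x₀) + 4f(x₁) + 2f(x₂) + ... + f(xₙ)]

x_0 = 0.7500, f(x_0) = 1.587750, coefficient = 1
x_1 = 0.9375, f(x_1) = 2.393990, coefficient = 4
x_2 = 1.1250, f(x_2) = 3.465244, coefficient = 2
x_3 = 1.3125, f(x_3) = 4.876529, coefficient = 4
x_4 = 1.5000, f(x_4) = 6.722534, coefficient = 2
x_5 = 1.6875, f(x_5) = 9.122539, coefficient = 4
x_6 = 1.8750, f(x_6) = 12.226536, coefficient = 2
x_7 = 2.0625, f(x_7) = 16.222819, coefficient = 4
x_8 = 2.2500, f(x_8) = 21.347406, coefficient = 1

I ≈ (0.187500/3) × 198.227291 = 12.389206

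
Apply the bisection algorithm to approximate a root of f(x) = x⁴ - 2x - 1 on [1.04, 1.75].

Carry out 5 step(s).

f(x) = x⁴ - 2x - 1
Initial interval: [1.04, 1.75]

Iteration 1:
  c_1 = (1.040000 + 1.750000)/2 = 1.395000
  f(c_1) = f(1.395000) = -0.002987
  f(a) × f(c) ≥ 0, new interval: [1.395000, 1.750000]
Iteration 2:
  c_2 = (1.395000 + 1.750000)/2 = 1.572500
  f(c_2) = f(1.572500) = 1.969523
  f(a) × f(c) < 0, new interval: [1.395000, 1.572500]
Iteration 3:
  c_3 = (1.395000 + 1.572500)/2 = 1.483750
  f(c_3) = f(1.483750) = 0.879164
  f(a) × f(c) < 0, new interval: [1.395000, 1.483750]
Iteration 4:
  c_4 = (1.395000 + 1.483750)/2 = 1.439375
  f(c_4) = f(1.439375) = 0.413607
  f(a) × f(c) < 0, new interval: [1.395000, 1.439375]
Iteration 5:
  c_5 = (1.395000 + 1.439375)/2 = 1.417188
  f(c_5) = f(1.417188) = 0.199378
  f(a) × f(c) < 0, new interval: [1.395000, 1.417188]

After 5 iteration(s), the approximation is c_5 = 1.417188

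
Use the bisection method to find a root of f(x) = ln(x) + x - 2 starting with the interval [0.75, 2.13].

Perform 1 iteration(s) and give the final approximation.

f(x) = ln(x) + x - 2
Initial interval: [0.75, 2.13]

Iteration 1:
  c_1 = (0.750000 + 2.130000)/2 = 1.440000
  f(c_1) = f(1.440000) = -0.195357
  f(a) × f(c) ≥ 0, new interval: [1.440000, 2.130000]

After 1 iteration(s), the approximation is c_1 = 1.440000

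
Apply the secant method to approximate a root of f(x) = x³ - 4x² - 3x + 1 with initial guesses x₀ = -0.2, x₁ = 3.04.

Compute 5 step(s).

f(x) = x³ - 4x² - 3x + 1
x₀ = -0.2, x₁ = 3.04

Secant formula: x_{n+1} = x_n - f(x_n)(x_n - x_{n-1})/(f(x_n) - f(x_{n-1}))

Iteration 1:
  f(-0.200000) = 1.432000
  f(3.040000) = -16.991936
  x_2 = 3.040000 - (-16.991936)×(3.040000 - (-0.200000))/(-16.991936 - 1.432000)
       = 0.051829
Iteration 2:
  f(3.040000) = -16.991936
  f(0.051829) = 0.833907
  x_3 = 0.051829 - 0.833907×(0.051829 - 3.040000)/(0.833907 - (-16.991936))
       = 0.191618
Iteration 3:
  f(0.051829) = 0.833907
  f(0.191618) = 0.285312
  x_4 = 0.191618 - 0.285312×(0.191618 - 0.051829)/(0.285312 - 0.833907)
       = 0.264319
Iteration 4:
  f(0.191618) = 0.285312
  f(0.264319) = -0.053949
  x_5 = 0.264319 - (-0.053949)×(0.264319 - 0.191618)/(-0.053949 - 0.285312)
       = 0.252758
Iteration 5:
  f(0.264319) = -0.053949
  f(0.252758) = 0.002326
  x_6 = 0.252758 - 0.002326×(0.252758 - 0.264319)/(0.002326 - (-0.053949))
       = 0.253236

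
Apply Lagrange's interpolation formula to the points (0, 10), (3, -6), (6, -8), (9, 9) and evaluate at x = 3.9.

Lagrange interpolation formula:
P(x) = Σ yᵢ × Lᵢ(x)
where Lᵢ(x) = Π_{j≠i} (x - xⱼ)/(xᵢ - xⱼ)

L_0(3.9) = (3.9 - 3)/(0 - 3) × (3.9 - 6)/(0 - 6) × (3.9 - 9)/(0 - 9) = -0.059500
L_1(3.9) = (3.9 - 0)/(3 - 0) × (3.9 - 6)/(3 - 6) × (3.9 - 9)/(3 - 9) = 0.773500
L_2(3.9) = (3.9 - 0)/(6 - 0) × (3.9 - 3)/(6 - 3) × (3.9 - 9)/(6 - 9) = 0.331500
L_3(3.9) = (3.9 - 0)/(9 - 0) × (3.9 - 3)/(9 - 3) × (3.9 - 6)/(9 - 6) = -0.045500

P(3.9) = 10×L_0(3.9) + (-6)×L_1(3.9) + (-8)×L_2(3.9) + 9×L_3(3.9)
P(3.9) = -8.297500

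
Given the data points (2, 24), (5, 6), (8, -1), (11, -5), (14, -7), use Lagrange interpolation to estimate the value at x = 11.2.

Lagrange interpolation formula:
P(x) = Σ yᵢ × Lᵢ(x)
where Lᵢ(x) = Π_{j≠i} (x - xⱼ)/(xᵢ - xⱼ)

L_0(11.2) = (11.2 - 5)/(2 - 5) × (11.2 - 8)/(2 - 8) × (11.2 - 11)/(2 - 11) × (11.2 - 14)/(2 - 14) = -0.005715
L_1(11.2) = (11.2 - 2)/(5 - 2) × (11.2 - 8)/(5 - 8) × (11.2 - 11)/(5 - 11) × (11.2 - 14)/(5 - 14) = 0.033923
L_2(11.2) = (11.2 - 2)/(8 - 2) × (11.2 - 5)/(8 - 5) × (11.2 - 11)/(8 - 11) × (11.2 - 14)/(8 - 14) = -0.098588
L_3(11.2) = (11.2 - 2)/(11 - 2) × (11.2 - 5)/(11 - 5) × (11.2 - 8)/(11 - 8) × (11.2 - 14)/(11 - 14) = 1.051602
L_4(11.2) = (11.2 - 2)/(14 - 2) × (11.2 - 5)/(14 - 5) × (11.2 - 8)/(14 - 8) × (11.2 - 11)/(14 - 11) = 0.018779

P(11.2) = 24×L_0(11.2) + 6×L_1(11.2) + (-1)×L_2(11.2) + (-5)×L_3(11.2) + (-7)×L_4(11.2)
P(11.2) = -5.224500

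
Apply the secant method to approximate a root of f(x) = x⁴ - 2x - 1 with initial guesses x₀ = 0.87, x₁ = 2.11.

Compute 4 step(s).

f(x) = x⁴ - 2x - 1
x₀ = 0.87, x₁ = 2.11

Secant formula: x_{n+1} = x_n - f(x_n)(x_n - x_{n-1})/(f(x_n) - f(x_{n-1}))

Iteration 1:
  f(0.870000) = -2.167102
  f(2.110000) = 14.601194
  x_2 = 2.110000 - 14.601194×(2.110000 - 0.870000)/(14.601194 - (-2.167102))
       = 1.030255
Iteration 2:
  f(2.110000) = 14.601194
  f(1.030255) = -1.933886
  x_3 = 1.030255 - (-1.933886)×(1.030255 - 2.110000)/(-1.933886 - 14.601194)
       = 1.156538
Iteration 3:
  f(1.030255) = -1.933886
  f(1.156538) = -1.523954
  x_4 = 1.156538 - (-1.523954)×(1.156538 - 1.030255)/(-1.523954 - (-1.933886))
       = 1.626006
Iteration 4:
  f(1.156538) = -1.523954
  f(1.626006) = 2.738168
  x_5 = 1.626006 - 2.738168×(1.626006 - 1.156538)/(2.738168 - (-1.523954))
       = 1.324400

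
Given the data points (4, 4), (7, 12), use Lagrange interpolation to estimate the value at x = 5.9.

Lagrange interpolation formula:
P(x) = Σ yᵢ × Lᵢ(x)
where Lᵢ(x) = Π_{j≠i} (x - xⱼ)/(xᵢ - xⱼ)

L_0(5.9) = (5.9 - 7)/(4 - 7) = 0.366667
L_1(5.9) = (5.9 - 4)/(7 - 4) = 0.633333

P(5.9) = 4×L_0(5.9) + 12×L_1(5.9)
P(5.9) = 9.066667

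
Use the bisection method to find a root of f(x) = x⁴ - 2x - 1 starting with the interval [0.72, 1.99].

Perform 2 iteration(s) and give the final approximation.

f(x) = x⁴ - 2x - 1
Initial interval: [0.72, 1.99]

Iteration 1:
  c_1 = (0.720000 + 1.990000)/2 = 1.355000
  f(c_1) = f(1.355000) = -0.339012
  f(a) × f(c) ≥ 0, new interval: [1.355000, 1.990000]
Iteration 2:
  c_2 = (1.355000 + 1.990000)/2 = 1.672500
  f(c_2) = f(1.672500) = 3.479643
  f(a) × f(c) < 0, new interval: [1.355000, 1.672500]

After 2 iteration(s), the approximation is c_2 = 1.672500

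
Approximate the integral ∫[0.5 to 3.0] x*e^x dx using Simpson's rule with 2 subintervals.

f(x) = x*e^x
a = 0.5, b = 3.0, n = 2
h = (b - a)/n = 1.250000

Simpson's rule: (h/3)[f(x₀) + 4f(x₁) + 2f(x₂) + ... + f(xₙ)]

x_0 = 0.5000, f(x_0) = 0.824361, coefficient = 1
x_1 = 1.7500, f(x_1) = 10.070555, coefficient = 4
x_2 = 3.0000, f(x_2) = 60.256611, coefficient = 1

I ≈ (1.250000/3) × 101.363190 = 42.234663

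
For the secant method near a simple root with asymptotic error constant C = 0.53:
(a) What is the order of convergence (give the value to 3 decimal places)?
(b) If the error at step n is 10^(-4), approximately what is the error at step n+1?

(a) Secant method has superlinear convergence with order φ = (1+√5)/2 ≈ 1.618.
    This means |e_{n+1}| ≈ C|e_n|^1.618.

(b) With |e_n| = 10^(-4) and C = 0.53:
    |e_{n+1}| ≈ 0.53 × (10^(-4))^1.618 = 0.53 × 10^(-6.47)

(a) ≈ 1.618 (golden ratio); (b) |e_{n+1}| ≈ 1.787e-07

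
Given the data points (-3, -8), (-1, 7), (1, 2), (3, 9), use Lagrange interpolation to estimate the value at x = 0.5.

Lagrange interpolation formula:
P(x) = Σ yᵢ × Lᵢ(x)
where Lᵢ(x) = Π_{j≠i} (x - xⱼ)/(xᵢ - xⱼ)

L_0(0.5) = (0.5 - (-1))/(-3 - (-1)) × (0.5 - 1)/(-3 - 1) × (0.5 - 3)/(-3 - 3) = -0.039062
L_1(0.5) = (0.5 - (-3))/(-1 - (-3)) × (0.5 - 1)/(-1 - 1) × (0.5 - 3)/(-1 - 3) = 0.273438
L_2(0.5) = (0.5 - (-3))/(1 - (-3)) × (0.5 - (-1))/(1 - (-1)) × (0.5 - 3)/(1 - 3) = 0.820312
L_3(0.5) = (0.5 - (-3))/(3 - (-3)) × (0.5 - (-1))/(3 - (-1)) × (0.5 - 1)/(3 - 1) = -0.054688

P(0.5) = (-8)×L_0(0.5) + 7×L_1(0.5) + 2×L_2(0.5) + 9×L_3(0.5)
P(0.5) = 3.375000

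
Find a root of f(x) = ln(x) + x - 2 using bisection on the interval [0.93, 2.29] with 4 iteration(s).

f(x) = ln(x) + x - 2
Initial interval: [0.93, 2.29]

Iteration 1:
  c_1 = (0.930000 + 2.290000)/2 = 1.610000
  f(c_1) = f(1.610000) = 0.086234
  f(a) × f(c) < 0, new interval: [0.930000, 1.610000]
Iteration 2:
  c_2 = (0.930000 + 1.610000)/2 = 1.270000
  f(c_2) = f(1.270000) = -0.490983
  f(a) × f(c) ≥ 0, new interval: [1.270000, 1.610000]
Iteration 3:
  c_3 = (1.270000 + 1.610000)/2 = 1.440000
  f(c_3) = f(1.440000) = -0.195357
  f(a) × f(c) ≥ 0, new interval: [1.440000, 1.610000]
Iteration 4:
  c_4 = (1.440000 + 1.610000)/2 = 1.525000
  f(c_4) = f(1.525000) = -0.053006
  f(a) × f(c) ≥ 0, new interval: [1.525000, 1.610000]

After 4 iteration(s), the approximation is c_4 = 1.525000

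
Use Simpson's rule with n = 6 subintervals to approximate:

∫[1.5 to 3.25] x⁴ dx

f(x) = x⁴
a = 1.5, b = 3.25, n = 6
h = (b - a)/n = 0.291667

Simpson's rule: (h/3)[f(x₀) + 4f(x₁) + 2f(x₂) + ... + f(xₙ)]

x_0 = 1.5000, f(x_0) = 5.062500, coefficient = 1
x_1 = 1.7917, f(x_1) = 10.304546, coefficient = 4
x_2 = 2.0833, f(x_2) = 18.838011, coefficient = 2
x_3 = 2.3750, f(x_3) = 31.816650, coefficient = 4
x_4 = 2.6667, f(x_4) = 50.567901, coefficient = 2
x_5 = 2.9583, f(x_5) = 76.592885, coefficient = 4
x_6 = 3.2500, f(x_6) = 111.566406, coefficient = 1

I ≈ (0.291667/3) × 730.297056 = 71.001103
Exact value: 70.999414
Error: 0.001689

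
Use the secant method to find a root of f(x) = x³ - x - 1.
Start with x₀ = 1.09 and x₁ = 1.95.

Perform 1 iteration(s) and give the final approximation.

f(x) = x³ - x - 1
x₀ = 1.09, x₁ = 1.95

Secant formula: x_{n+1} = x_n - f(x_n)(x_n - x_{n-1})/(f(x_n) - f(x_{n-1}))

Iteration 1:
  f(1.090000) = -0.794971
  f(1.950000) = 4.464875
  x_2 = 1.950000 - 4.464875×(1.950000 - 1.090000)/(4.464875 - (-0.794971))
       = 1.219980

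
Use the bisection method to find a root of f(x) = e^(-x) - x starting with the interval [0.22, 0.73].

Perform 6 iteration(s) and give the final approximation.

f(x) = e^(-x) - x
Initial interval: [0.22, 0.73]

Iteration 1:
  c_1 = (0.220000 + 0.730000)/2 = 0.475000
  f(c_1) = f(0.475000) = 0.146885
  f(a) × f(c) ≥ 0, new interval: [0.475000, 0.730000]
Iteration 2:
  c_2 = (0.475000 + 0.730000)/2 = 0.602500
  f(c_2) = f(0.602500) = -0.055059
  f(a) × f(c) < 0, new interval: [0.475000, 0.602500]
Iteration 3:
  c_3 = (0.475000 + 0.602500)/2 = 0.538750
  f(c_3) = f(0.538750) = 0.044727
  f(a) × f(c) ≥ 0, new interval: [0.538750, 0.602500]
Iteration 4:
  c_4 = (0.538750 + 0.602500)/2 = 0.570625
  f(c_4) = f(0.570625) = -0.005453
  f(a) × f(c) < 0, new interval: [0.538750, 0.570625]
Iteration 5:
  c_5 = (0.538750 + 0.570625)/2 = 0.554688
  f(c_5) = f(0.554688) = 0.019564
  f(a) × f(c) ≥ 0, new interval: [0.554688, 0.570625]
Iteration 6:
  c_6 = (0.554688 + 0.570625)/2 = 0.562656
  f(c_6) = f(0.562656) = 0.007038
  f(a) × f(c) ≥ 0, new interval: [0.562656, 0.570625]

After 6 iteration(s), the approximation is c_6 = 0.562656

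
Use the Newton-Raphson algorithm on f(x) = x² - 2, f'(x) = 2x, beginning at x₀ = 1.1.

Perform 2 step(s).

f(x) = x² - 2
f'(x) = 2x
x₀ = 1.1

Newton-Raphson formula: x_{n+1} = x_n - f(x_n)/f'(x_n)

Iteration 1:
  f(1.100000) = -0.790000
  f'(1.100000) = 2.200000
  x_1 = 1.100000 - (-0.790000)/2.200000 = 1.459091
Iteration 2:
  f(1.459091) = 0.128946
  f'(1.459091) = 2.918182
  x_2 = 1.459091 - 0.128946/2.918182 = 1.414904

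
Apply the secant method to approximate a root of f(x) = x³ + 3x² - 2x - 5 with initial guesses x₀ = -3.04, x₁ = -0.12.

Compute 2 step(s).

f(x) = x³ + 3x² - 2x - 5
x₀ = -3.04, x₁ = -0.12

Secant formula: x_{n+1} = x_n - f(x_n)(x_n - x_{n-1})/(f(x_n) - f(x_{n-1}))

Iteration 1:
  f(-3.040000) = 0.710336
  f(-0.120000) = -4.718528
  x_2 = -0.120000 - (-4.718528)×(-0.120000 - (-3.040000))/(-4.718528 - 0.710336)
       = -2.657935
Iteration 2:
  f(-0.120000) = -4.718528
  f(-2.657935) = 2.732430
  x_3 = -2.657935 - 2.732430×(-2.657935 - (-0.120000))/(2.732430 - (-4.718528))
       = -1.727218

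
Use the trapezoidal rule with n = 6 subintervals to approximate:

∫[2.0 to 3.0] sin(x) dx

f(x) = sin(x)
a = 2.0, b = 3.0, n = 6
h = (b - a)/n = 0.166667

Trapezoidal rule: (h/2)[f(x₀) + 2f(x₁) + 2f(x₂) + ... + f(xₙ)]

x_0 = 2.0000, f(x_0) = 0.909297, coefficient = 1
x_1 = 2.1667, f(x_1) = 0.827660, coefficient = 2
x_2 = 2.3333, f(x_2) = 0.723086, coefficient = 2
x_3 = 2.5000, f(x_3) = 0.598472, coefficient = 2
x_4 = 2.6667, f(x_4) = 0.457273, coefficient = 2
x_5 = 2.8333, f(x_5) = 0.303400, coefficient = 2
x_6 = 3.0000, f(x_6) = 0.141120, coefficient = 1

I ≈ (0.166667/2) × 6.870200 = 0.572517
Exact value: 0.573846
Error: 0.001329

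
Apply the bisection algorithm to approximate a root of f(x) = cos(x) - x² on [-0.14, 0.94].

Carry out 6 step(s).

f(x) = cos(x) - x²
Initial interval: [-0.14, 0.94]

Iteration 1:
  c_1 = (-0.140000 + 0.940000)/2 = 0.400000
  f(c_1) = f(0.400000) = 0.761061
  f(a) × f(c) ≥ 0, new interval: [0.400000, 0.940000]
Iteration 2:
  c_2 = (0.400000 + 0.940000)/2 = 0.670000
  f(c_2) = f(0.670000) = 0.334922
  f(a) × f(c) ≥ 0, new interval: [0.670000, 0.940000]
Iteration 3:
  c_3 = (0.670000 + 0.940000)/2 = 0.805000
  f(c_3) = f(0.805000) = 0.045086
  f(a) × f(c) ≥ 0, new interval: [0.805000, 0.940000]
Iteration 4:
  c_4 = (0.805000 + 0.940000)/2 = 0.872500
  f(c_4) = f(0.872500) = -0.118343
  f(a) × f(c) < 0, new interval: [0.805000, 0.872500]
Iteration 5:
  c_5 = (0.805000 + 0.872500)/2 = 0.838750
  f(c_5) = f(0.838750) = -0.035108
  f(a) × f(c) < 0, new interval: [0.805000, 0.838750]
Iteration 6:
  c_6 = (0.805000 + 0.838750)/2 = 0.821875
  f(c_6) = f(0.821875) = 0.005371
  f(a) × f(c) ≥ 0, new interval: [0.821875, 0.838750]

After 6 iteration(s), the approximation is c_6 = 0.821875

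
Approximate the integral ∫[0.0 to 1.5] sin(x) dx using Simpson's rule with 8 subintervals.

f(x) = sin(x)
a = 0.0, b = 1.5, n = 8
h = (b - a)/n = 0.187500

Simpson's rule: (h/3)[f(x₀) + 4f(x₁) + 2f(x₂) + ... + f(xₙ)]

x_0 = 0.0000, f(x_0) = 0.000000, coefficient = 1
x_1 = 0.1875, f(x_1) = 0.186403, coefficient = 4
x_2 = 0.3750, f(x_2) = 0.366273, coefficient = 2
x_3 = 0.5625, f(x_3) = 0.533303, coefficient = 4
x_4 = 0.7500, f(x_4) = 0.681639, coefficient = 2
x_5 = 0.9375, f(x_5) = 0.806081, coefficient = 4
x_6 = 1.1250, f(x_6) = 0.902268, coefficient = 2
x_7 = 1.3125, f(x_7) = 0.966827, coefficient = 4
x_8 = 1.5000, f(x_8) = 0.997495, coefficient = 1

I ≈ (0.187500/3) × 14.868307 = 0.929269
Exact value: 0.929263
Error: 0.000006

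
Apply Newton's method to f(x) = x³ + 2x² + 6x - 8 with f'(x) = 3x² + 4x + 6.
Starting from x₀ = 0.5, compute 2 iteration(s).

f(x) = x³ + 2x² + 6x - 8
f'(x) = 3x² + 4x + 6
x₀ = 0.5

Newton-Raphson formula: x_{n+1} = x_n - f(x_n)/f'(x_n)

Iteration 1:
  f(0.500000) = -4.375000
  f'(0.500000) = 8.750000
  x_1 = 0.500000 - (-4.375000)/8.750000 = 1.000000
Iteration 2:
  f(1.000000) = 1.000000
  f'(1.000000) = 13.000000
  x_2 = 1.000000 - 1.000000/13.000000 = 0.923077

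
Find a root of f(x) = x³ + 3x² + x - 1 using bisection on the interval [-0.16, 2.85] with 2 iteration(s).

f(x) = x³ + 3x² + x - 1
Initial interval: [-0.16, 2.85]

Iteration 1:
  c_1 = (-0.160000 + 2.850000)/2 = 1.345000
  f(c_1) = f(1.345000) = 8.205214
  f(a) × f(c) < 0, new interval: [-0.160000, 1.345000]
Iteration 2:
  c_2 = (-0.160000 + 1.345000)/2 = 0.592500
  f(c_2) = f(0.592500) = 0.853670
  f(a) × f(c) < 0, new interval: [-0.160000, 0.592500]

After 2 iteration(s), the approximation is c_2 = 0.592500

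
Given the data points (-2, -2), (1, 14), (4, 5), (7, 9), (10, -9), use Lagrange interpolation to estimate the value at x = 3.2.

Lagrange interpolation formula:
P(x) = Σ yᵢ × Lᵢ(x)
where Lᵢ(x) = Π_{j≠i} (x - xⱼ)/(xᵢ - xⱼ)

L_0(3.2) = (3.2 - 1)/(-2 - 1) × (3.2 - 4)/(-2 - 4) × (3.2 - 7)/(-2 - 7) × (3.2 - 10)/(-2 - 10) = -0.023394
L_1(3.2) = (3.2 - (-2))/(1 - (-2)) × (3.2 - 4)/(1 - 4) × (3.2 - 7)/(1 - 7) × (3.2 - 10)/(1 - 10) = 0.221182
L_2(3.2) = (3.2 - (-2))/(4 - (-2)) × (3.2 - 1)/(4 - 1) × (3.2 - 7)/(4 - 7) × (3.2 - 10)/(4 - 10) = 0.912375
L_3(3.2) = (3.2 - (-2))/(7 - (-2)) × (3.2 - 1)/(7 - 1) × (3.2 - 4)/(7 - 4) × (3.2 - 10)/(7 - 10) = -0.128053
L_4(3.2) = (3.2 - (-2))/(10 - (-2)) × (3.2 - 1)/(10 - 1) × (3.2 - 4)/(10 - 4) × (3.2 - 7)/(10 - 7) = 0.017890

P(3.2) = (-2)×L_0(3.2) + 14×L_1(3.2) + 5×L_2(3.2) + 9×L_3(3.2) + (-9)×L_4(3.2)
P(3.2) = 6.391730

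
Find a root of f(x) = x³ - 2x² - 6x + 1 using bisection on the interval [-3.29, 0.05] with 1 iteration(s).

f(x) = x³ - 2x² - 6x + 1
Initial interval: [-3.29, 0.05]

Iteration 1:
  c_1 = (-3.290000 + 0.050000)/2 = -1.620000
  f(c_1) = f(-1.620000) = 1.219672
  f(a) × f(c) < 0, new interval: [-3.290000, -1.620000]

After 1 iteration(s), the approximation is c_1 = -1.620000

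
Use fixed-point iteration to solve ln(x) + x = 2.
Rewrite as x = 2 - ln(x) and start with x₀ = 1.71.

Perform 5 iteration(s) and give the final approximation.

Equation: ln(x) + x = 2
Fixed-point form: x = 2 - ln(x)
x₀ = 1.71

x_1 = g(1.710000) = 1.463507
x_2 = g(1.463507) = 1.619165
x_3 = g(1.619165) = 1.518090
x_4 = g(1.518090) = 1.582547
x_5 = g(1.582547) = 1.540964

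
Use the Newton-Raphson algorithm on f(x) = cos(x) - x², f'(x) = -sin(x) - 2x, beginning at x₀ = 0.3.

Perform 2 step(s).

f(x) = cos(x) - x²
f'(x) = -sin(x) - 2x
x₀ = 0.3

Newton-Raphson formula: x_{n+1} = x_n - f(x_n)/f'(x_n)

Iteration 1:
  f(0.300000) = 0.865336
  f'(0.300000) = -0.895520
  x_1 = 0.300000 - 0.865336/(-0.895520) = 1.266295
Iteration 2:
  f(1.266295) = -1.303685
  f'(1.266295) = -3.486586
  x_2 = 1.266295 - (-1.303685)/(-3.486586) = 0.892380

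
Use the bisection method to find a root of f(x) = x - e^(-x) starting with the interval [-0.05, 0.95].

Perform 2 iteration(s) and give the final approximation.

f(x) = x - e^(-x)
Initial interval: [-0.05, 0.95]

Iteration 1:
  c_1 = (-0.050000 + 0.950000)/2 = 0.450000
  f(c_1) = f(0.450000) = -0.187628
  f(a) × f(c) ≥ 0, new interval: [0.450000, 0.950000]
Iteration 2:
  c_2 = (0.450000 + 0.950000)/2 = 0.700000
  f(c_2) = f(0.700000) = 0.203415
  f(a) × f(c) < 0, new interval: [0.450000, 0.700000]

After 2 iteration(s), the approximation is c_2 = 0.700000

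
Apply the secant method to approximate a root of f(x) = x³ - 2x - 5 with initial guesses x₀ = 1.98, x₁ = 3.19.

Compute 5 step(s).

f(x) = x³ - 2x - 5
x₀ = 1.98, x₁ = 3.19

Secant formula: x_{n+1} = x_n - f(x_n)(x_n - x_{n-1})/(f(x_n) - f(x_{n-1}))

Iteration 1:
  f(1.980000) = -1.197608
  f(3.190000) = 21.081759
  x_2 = 3.190000 - 21.081759×(3.190000 - 1.980000)/(21.081759 - (-1.197608))
       = 2.045042
Iteration 2:
  f(3.190000) = 21.081759
  f(2.045042) = -0.537311
  x_3 = 2.045042 - (-0.537311)×(2.045042 - 3.190000)/(-0.537311 - 21.081759)
       = 2.073499
Iteration 3:
  f(2.045042) = -0.537311
  f(2.073499) = -0.232203
  x_4 = 2.073499 - (-0.232203)×(2.073499 - 2.045042)/(-0.232203 - (-0.537311))
       = 2.095155
Iteration 4:
  f(2.073499) = -0.232203
  f(2.095155) = 0.006744
  x_5 = 2.095155 - 0.006744×(2.095155 - 2.073499)/(0.006744 - (-0.232203))
       = 2.094544
Iteration 5:
  f(2.095155) = 0.006744
  f(2.094544) = -0.000081
  x_6 = 2.094544 - (-0.000081)×(2.094544 - 2.095155)/(-0.000081 - 0.006744)
       = 2.094551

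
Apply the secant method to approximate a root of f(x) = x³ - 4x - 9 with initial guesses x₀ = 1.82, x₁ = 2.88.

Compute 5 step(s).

f(x) = x³ - 4x - 9
x₀ = 1.82, x₁ = 2.88

Secant formula: x_{n+1} = x_n - f(x_n)(x_n - x_{n-1})/(f(x_n) - f(x_{n-1}))

Iteration 1:
  f(1.820000) = -10.251432
  f(2.880000) = 3.367872
  x_2 = 2.880000 - 3.367872×(2.880000 - 1.820000)/(3.367872 - (-10.251432))
       = 2.617876
Iteration 2:
  f(2.880000) = 3.367872
  f(2.617876) = -1.530478
  x_3 = 2.617876 - (-1.530478)×(2.617876 - 2.880000)/(-1.530478 - 3.367872)
       = 2.699776
Iteration 3:
  f(2.617876) = -1.530478
  f(2.699776) = -0.121000
  x_4 = 2.699776 - (-0.121000)×(2.699776 - 2.617876)/(-0.121000 - (-1.530478))
       = 2.706807
Iteration 4:
  f(2.699776) = -0.121000
  f(2.706807) = 0.005017
  x_5 = 2.706807 - 0.005017×(2.706807 - 2.699776)/(0.005017 - (-0.121000))
       = 2.706527
Iteration 5:
  f(2.706807) = 0.005017
  f(2.706527) = -0.000015
  x_6 = 2.706527 - (-0.000015)×(2.706527 - 2.706807)/(-0.000015 - 0.005017)
       = 2.706528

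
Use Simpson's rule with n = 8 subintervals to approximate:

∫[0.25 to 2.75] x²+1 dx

f(x) = x²+1
a = 0.25, b = 2.75, n = 8
h = (b - a)/n = 0.312500

Simpson's rule: (h/3)[f(x₀) + 4f(x₁) + 2f(x₂) + ... + f(xₙ)]

x_0 = 0.2500, f(x_0) = 1.062500, coefficient = 1
x_1 = 0.5625, f(x_1) = 1.316406, coefficient = 4
x_2 = 0.8750, f(x_2) = 1.765625, coefficient = 2
x_3 = 1.1875, f(x_3) = 2.410156, coefficient = 4
x_4 = 1.5000, f(x_4) = 3.250000, coefficient = 2
x_5 = 1.8125, f(x_5) = 4.285156, coefficient = 4
x_6 = 2.1250, f(x_6) = 5.515625, coefficient = 2
x_7 = 2.4375, f(x_7) = 6.941406, coefficient = 4
x_8 = 2.7500, f(x_8) = 8.562500, coefficient = 1

I ≈ (0.312500/3) × 90.500000 = 9.427083
Exact value: 9.427083
Error: 0.000000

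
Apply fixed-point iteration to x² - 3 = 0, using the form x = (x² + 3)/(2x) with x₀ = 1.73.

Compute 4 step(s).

Equation: x² - 3 = 0
Fixed-point form: x = (x² + 3)/(2x)
x₀ = 1.73

x_1 = g(1.730000) = 1.732052
x_2 = g(1.732052) = 1.732051
x_3 = g(1.732051) = 1.732051
x_4 = g(1.732051) = 1.732051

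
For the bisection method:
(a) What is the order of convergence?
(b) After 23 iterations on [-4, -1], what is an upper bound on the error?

(a) Bisection has linear (order 1) convergence; the error is halved each step.

(b) Error bound = (b-a)/2^n = (-1 - (-4))/2^{23}
    = 3/2^{23}

(a) 1 (linear); (b) error ≤ 3.58e-07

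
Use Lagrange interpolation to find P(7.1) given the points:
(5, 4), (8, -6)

Lagrange interpolation formula:
P(x) = Σ yᵢ × Lᵢ(x)
where Lᵢ(x) = Π_{j≠i} (x - xⱼ)/(xᵢ - xⱼ)

L_0(7.1) = (7.1 - 8)/(5 - 8) = 0.300000
L_1(7.1) = (7.1 - 5)/(8 - 5) = 0.700000

P(7.1) = 4×L_0(7.1) + (-6)×L_1(7.1)
P(7.1) = -3.000000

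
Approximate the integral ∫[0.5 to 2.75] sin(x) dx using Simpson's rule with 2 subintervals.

f(x) = sin(x)
a = 0.5, b = 2.75, n = 2
h = (b - a)/n = 1.125000

Simpson's rule: (h/3)[f(x₀) + 4f(x₁) + 2f(x₂) + ... + f(xₙ)]

x_0 = 0.5000, f(x_0) = 0.479426, coefficient = 1
x_1 = 1.6250, f(x_1) = 0.998531, coefficient = 4
x_2 = 2.7500, f(x_2) = 0.381661, coefficient = 1

I ≈ (1.125000/3) × 4.855212 = 1.820704
Exact value: 1.801885
Error: 0.018820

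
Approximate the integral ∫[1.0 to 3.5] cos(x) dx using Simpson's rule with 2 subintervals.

f(x) = cos(x)
a = 1.0, b = 3.5, n = 2
h = (b - a)/n = 1.250000

Simpson's rule: (h/3)[f(x₀) + 4f(x₁) + 2f(x₂) + ... + f(xₙ)]

x_0 = 1.0000, f(x_0) = 0.540302, coefficient = 1
x_1 = 2.2500, f(x_1) = -0.628174, coefficient = 4
x_2 = 3.5000, f(x_2) = -0.936457, coefficient = 1

I ≈ (1.250000/3) × -2.908849 = -1.212020
Exact value: -1.192254
Error: 0.019766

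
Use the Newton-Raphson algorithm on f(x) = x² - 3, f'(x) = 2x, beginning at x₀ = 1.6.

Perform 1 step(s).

f(x) = x² - 3
f'(x) = 2x
x₀ = 1.6

Newton-Raphson formula: x_{n+1} = x_n - f(x_n)/f'(x_n)

Iteration 1:
  f(1.600000) = -0.440000
  f'(1.600000) = 3.200000
  x_1 = 1.600000 - (-0.440000)/3.200000 = 1.737500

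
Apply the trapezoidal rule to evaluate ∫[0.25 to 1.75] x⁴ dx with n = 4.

f(x) = x⁴
a = 0.25, b = 1.75, n = 4
h = (b - a)/n = 0.375000

Trapezoidal rule: (h/2)[f(x₀) + 2f(x₁) + 2f(x₂) + ... + f(xₙ)]

x_0 = 0.2500, f(x_0) = 0.003906, coefficient = 1
x_1 = 0.6250, f(x_1) = 0.152588, coefficient = 2
x_2 = 1.0000, f(x_2) = 1.000000, coefficient = 2
x_3 = 1.3750, f(x_3) = 3.574463, coefficient = 2
x_4 = 1.7500, f(x_4) = 9.378906, coefficient = 1

I ≈ (0.375000/2) × 18.836914 = 3.531921
Exact value: 3.282422
Error: 0.249500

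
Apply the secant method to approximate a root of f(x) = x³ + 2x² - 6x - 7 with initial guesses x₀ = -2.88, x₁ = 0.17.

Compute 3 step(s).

f(x) = x³ + 2x² - 6x - 7
x₀ = -2.88, x₁ = 0.17

Secant formula: x_{n+1} = x_n - f(x_n)(x_n - x_{n-1})/(f(x_n) - f(x_{n-1}))

Iteration 1:
  f(-2.880000) = 2.980928
  f(0.170000) = -7.957287
  x_2 = 0.170000 - (-7.957287)×(0.170000 - (-2.880000))/(-7.957287 - 2.980928)
       = -2.048801
Iteration 2:
  f(0.170000) = -7.957287
  f(-2.048801) = 5.087960
  x_3 = -2.048801 - 5.087960×(-2.048801 - 0.170000)/(5.087960 - (-7.957287))
       = -1.183415
Iteration 3:
  f(-2.048801) = 5.087960
  f(-1.183415) = 1.244096
  x_4 = -1.183415 - 1.244096×(-1.183415 - (-2.048801))/(1.244096 - 5.087960)
       = -0.903327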